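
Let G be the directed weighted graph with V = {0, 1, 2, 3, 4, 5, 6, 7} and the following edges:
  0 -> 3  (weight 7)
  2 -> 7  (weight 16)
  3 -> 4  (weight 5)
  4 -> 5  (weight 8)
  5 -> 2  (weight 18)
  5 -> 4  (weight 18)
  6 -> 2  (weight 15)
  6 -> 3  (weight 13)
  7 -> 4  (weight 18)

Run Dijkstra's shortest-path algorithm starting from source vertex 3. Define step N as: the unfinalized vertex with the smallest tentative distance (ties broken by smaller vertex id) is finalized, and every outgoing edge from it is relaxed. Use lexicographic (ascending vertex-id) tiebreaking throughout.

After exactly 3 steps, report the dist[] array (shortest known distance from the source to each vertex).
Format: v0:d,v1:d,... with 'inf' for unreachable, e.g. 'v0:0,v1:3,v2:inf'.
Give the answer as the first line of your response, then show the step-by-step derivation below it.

v0:inf,v1:inf,v2:31,v3:0,v4:5,v5:13,v6:inf,v7:inf

step 1: dist = v0:inf,v1:inf,v2:inf,v3:0,v4:5,v5:inf,v6:inf,v7:inf
step 2: dist = v0:inf,v1:inf,v2:inf,v3:0,v4:5,v5:13,v6:inf,v7:inf
step 3: dist = v0:inf,v1:inf,v2:31,v3:0,v4:5,v5:13,v6:inf,v7:inf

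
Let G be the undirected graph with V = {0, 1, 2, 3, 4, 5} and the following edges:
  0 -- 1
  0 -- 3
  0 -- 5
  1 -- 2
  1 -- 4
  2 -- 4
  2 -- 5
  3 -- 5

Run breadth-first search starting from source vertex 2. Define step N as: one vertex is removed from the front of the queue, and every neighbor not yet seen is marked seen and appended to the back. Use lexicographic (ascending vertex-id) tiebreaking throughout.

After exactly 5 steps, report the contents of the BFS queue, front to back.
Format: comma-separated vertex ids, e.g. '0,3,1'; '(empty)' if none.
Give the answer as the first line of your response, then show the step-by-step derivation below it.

3

step 1: dequeue 2; queue=[1,4,5]; order=2
step 2: dequeue 1; queue=[4,5,0]; order=2,1
step 3: dequeue 4; queue=[5,0]; order=2,1,4
step 4: dequeue 5; queue=[0,3]; order=2,1,4,5
step 5: dequeue 0; queue=[3]; order=2,1,4,5,0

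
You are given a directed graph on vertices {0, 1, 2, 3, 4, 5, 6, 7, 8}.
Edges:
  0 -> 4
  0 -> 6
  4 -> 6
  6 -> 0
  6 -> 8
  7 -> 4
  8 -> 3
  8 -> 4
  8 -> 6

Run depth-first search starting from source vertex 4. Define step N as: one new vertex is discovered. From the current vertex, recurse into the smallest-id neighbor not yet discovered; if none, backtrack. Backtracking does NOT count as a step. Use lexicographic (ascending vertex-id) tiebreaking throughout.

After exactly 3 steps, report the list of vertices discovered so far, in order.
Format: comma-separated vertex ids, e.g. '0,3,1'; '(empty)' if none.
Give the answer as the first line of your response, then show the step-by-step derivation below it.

4,6,0

step 1: discover 4; path=4; order=4
step 2: discover 6; path=4>6; order=4,6
step 3: discover 0; path=4>6>0; order=4,6,0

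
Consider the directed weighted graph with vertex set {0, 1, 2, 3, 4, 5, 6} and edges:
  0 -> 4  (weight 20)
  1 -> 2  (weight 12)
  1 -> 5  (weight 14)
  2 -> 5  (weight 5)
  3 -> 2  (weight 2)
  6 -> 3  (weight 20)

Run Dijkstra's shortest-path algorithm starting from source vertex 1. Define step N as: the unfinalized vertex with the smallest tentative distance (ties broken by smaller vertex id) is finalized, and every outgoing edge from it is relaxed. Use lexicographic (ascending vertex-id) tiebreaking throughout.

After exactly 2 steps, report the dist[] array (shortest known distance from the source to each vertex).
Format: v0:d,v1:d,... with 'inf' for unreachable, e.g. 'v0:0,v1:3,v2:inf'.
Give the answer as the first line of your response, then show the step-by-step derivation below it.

v0:inf,v1:0,v2:12,v3:inf,v4:inf,v5:14,v6:inf

step 1: dist = v0:inf,v1:0,v2:12,v3:inf,v4:inf,v5:14,v6:inf
step 2: dist = v0:inf,v1:0,v2:12,v3:inf,v4:inf,v5:14,v6:inf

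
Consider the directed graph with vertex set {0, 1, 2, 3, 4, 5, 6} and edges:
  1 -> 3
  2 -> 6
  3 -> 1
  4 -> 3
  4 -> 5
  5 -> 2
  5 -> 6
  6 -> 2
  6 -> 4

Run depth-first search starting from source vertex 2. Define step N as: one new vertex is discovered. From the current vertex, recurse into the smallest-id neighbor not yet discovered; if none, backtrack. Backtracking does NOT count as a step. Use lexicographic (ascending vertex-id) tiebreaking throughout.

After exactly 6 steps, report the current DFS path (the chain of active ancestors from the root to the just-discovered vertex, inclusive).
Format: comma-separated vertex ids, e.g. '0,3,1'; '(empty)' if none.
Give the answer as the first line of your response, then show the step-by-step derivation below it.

2,6,4,5

step 1: discover 2; path=2; order=2
step 2: discover 6; path=2>6; order=2,6
step 3: discover 4; path=2>6>4; order=2,6,4
step 4: discover 3; path=2>6>4>3; order=2,6,4,3
step 5: discover 1; path=2>6>4>3>1; order=2,6,4,3,1
step 6: discover 5; path=2>6>4>5; order=2,6,4,3,1,5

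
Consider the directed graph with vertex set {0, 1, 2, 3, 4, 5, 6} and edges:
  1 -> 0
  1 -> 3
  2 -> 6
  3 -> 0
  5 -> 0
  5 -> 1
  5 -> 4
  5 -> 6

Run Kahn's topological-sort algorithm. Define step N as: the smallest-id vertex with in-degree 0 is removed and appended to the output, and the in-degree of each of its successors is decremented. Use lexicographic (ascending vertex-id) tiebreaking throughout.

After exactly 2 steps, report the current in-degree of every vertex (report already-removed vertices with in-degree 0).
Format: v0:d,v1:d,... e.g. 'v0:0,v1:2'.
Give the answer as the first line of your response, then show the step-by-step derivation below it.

v0:2,v1:0,v2:0,v3:1,v4:0,v5:0,v6:0

step 1: output 2; order=[2]; indeg=(3,1,0,1,1,0,1)
step 2: output 5; order=[2,5]; indeg=(2,0,0,1,0,0,0)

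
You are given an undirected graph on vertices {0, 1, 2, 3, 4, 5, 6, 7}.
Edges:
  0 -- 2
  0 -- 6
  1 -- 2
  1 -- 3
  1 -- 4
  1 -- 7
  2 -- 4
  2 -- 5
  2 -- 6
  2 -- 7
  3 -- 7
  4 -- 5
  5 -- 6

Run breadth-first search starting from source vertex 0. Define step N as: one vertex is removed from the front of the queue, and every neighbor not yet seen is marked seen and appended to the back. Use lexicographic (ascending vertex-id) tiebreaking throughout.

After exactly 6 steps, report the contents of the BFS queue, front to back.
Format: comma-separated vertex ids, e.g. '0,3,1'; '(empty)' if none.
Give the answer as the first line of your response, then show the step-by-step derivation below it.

7,3

step 1: dequeue 0; queue=[2,6]; order=0
step 2: dequeue 2; queue=[6,1,4,5,7]; order=0,2
step 3: dequeue 6; queue=[1,4,5,7]; order=0,2,6
step 4: dequeue 1; queue=[4,5,7,3]; order=0,2,6,1
step 5: dequeue 4; queue=[5,7,3]; order=0,2,6,1,4
step 6: dequeue 5; queue=[7,3]; order=0,2,6,1,4,5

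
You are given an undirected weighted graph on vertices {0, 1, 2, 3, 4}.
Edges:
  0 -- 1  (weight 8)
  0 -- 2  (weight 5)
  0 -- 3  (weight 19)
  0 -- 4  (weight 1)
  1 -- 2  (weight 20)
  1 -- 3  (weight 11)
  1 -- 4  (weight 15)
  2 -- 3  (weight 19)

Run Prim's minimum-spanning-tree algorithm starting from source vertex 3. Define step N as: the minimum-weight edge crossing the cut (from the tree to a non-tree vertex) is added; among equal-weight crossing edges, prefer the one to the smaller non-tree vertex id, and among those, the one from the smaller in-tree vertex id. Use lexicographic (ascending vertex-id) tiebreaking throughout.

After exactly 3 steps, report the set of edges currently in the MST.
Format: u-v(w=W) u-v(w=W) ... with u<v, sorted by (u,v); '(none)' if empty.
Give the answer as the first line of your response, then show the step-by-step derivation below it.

0-1(w=8) 0-4(w=1) 1-3(w=11)

step 1: add edge 1-3 (w=11); MST = {1-3(w=11)}
step 2: add edge 0-1 (w=8); MST = {0-1(w=8) 1-3(w=11)}
step 3: add edge 0-4 (w=1); MST = {0-1(w=8) 0-4(w=1) 1-3(w=11)}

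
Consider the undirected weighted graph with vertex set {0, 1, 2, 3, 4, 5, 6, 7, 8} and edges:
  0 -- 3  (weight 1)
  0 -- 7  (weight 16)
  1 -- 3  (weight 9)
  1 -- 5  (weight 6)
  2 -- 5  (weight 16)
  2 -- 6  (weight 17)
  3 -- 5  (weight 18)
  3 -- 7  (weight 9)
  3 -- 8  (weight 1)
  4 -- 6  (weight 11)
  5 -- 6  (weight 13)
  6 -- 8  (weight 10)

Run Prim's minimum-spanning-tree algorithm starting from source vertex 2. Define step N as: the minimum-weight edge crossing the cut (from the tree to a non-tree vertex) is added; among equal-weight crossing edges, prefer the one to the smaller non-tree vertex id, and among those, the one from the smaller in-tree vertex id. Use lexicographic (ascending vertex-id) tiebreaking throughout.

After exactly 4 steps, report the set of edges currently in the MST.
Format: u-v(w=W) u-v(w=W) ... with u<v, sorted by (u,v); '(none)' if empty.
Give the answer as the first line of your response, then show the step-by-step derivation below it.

0-3(w=1) 1-3(w=9) 1-5(w=6) 2-5(w=16)

step 1: add edge 2-5 (w=16); MST = {2-5(w=16)}
step 2: add edge 1-5 (w=6); MST = {1-5(w=6) 2-5(w=16)}
step 3: add edge 1-3 (w=9); MST = {1-3(w=9) 1-5(w=6) 2-5(w=16)}
step 4: add edge 0-3 (w=1); MST = {0-3(w=1) 1-3(w=9) 1-5(w=6) 2-5(w=16)}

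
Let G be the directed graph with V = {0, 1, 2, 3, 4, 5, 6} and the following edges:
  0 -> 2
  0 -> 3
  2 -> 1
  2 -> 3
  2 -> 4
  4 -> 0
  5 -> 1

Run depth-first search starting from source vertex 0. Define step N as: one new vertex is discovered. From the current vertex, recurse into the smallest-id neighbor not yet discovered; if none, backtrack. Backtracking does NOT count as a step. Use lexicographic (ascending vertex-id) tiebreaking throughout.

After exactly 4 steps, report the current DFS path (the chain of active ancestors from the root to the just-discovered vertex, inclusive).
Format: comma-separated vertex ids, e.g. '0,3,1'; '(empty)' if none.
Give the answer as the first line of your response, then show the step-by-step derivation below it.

0,2,3

step 1: discover 0; path=0; order=0
step 2: discover 2; path=0>2; order=0,2
step 3: discover 1; path=0>2>1; order=0,2,1
step 4: discover 3; path=0>2>3; order=0,2,1,3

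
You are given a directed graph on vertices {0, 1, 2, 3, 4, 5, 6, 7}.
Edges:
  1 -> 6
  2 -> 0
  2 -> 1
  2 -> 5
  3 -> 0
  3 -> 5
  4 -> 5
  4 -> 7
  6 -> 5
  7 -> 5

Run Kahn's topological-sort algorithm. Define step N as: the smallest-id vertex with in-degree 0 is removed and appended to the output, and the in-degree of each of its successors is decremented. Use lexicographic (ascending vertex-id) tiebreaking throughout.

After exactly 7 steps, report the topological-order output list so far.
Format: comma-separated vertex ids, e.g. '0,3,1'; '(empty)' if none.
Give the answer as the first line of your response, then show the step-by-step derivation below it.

2,1,3,0,4,6,7

step 1: output 2; order=[2]; indeg=(1,0,0,0,0,4,1,1)
step 2: output 1; order=[2,1]; indeg=(1,0,0,0,0,4,0,1)
step 3: output 3; order=[2,1,3]; indeg=(0,0,0,0,0,3,0,1)
step 4: output 0; order=[2,1,3,0]; indeg=(0,0,0,0,0,3,0,1)
step 5: output 4; order=[2,1,3,0,4]; indeg=(0,0,0,0,0,2,0,0)
step 6: output 6; order=[2,1,3,0,4,6]; indeg=(0,0,0,0,0,1,0,0)
step 7: output 7; order=[2,1,3,0,4,6,7]; indeg=(0,0,0,0,0,0,0,0)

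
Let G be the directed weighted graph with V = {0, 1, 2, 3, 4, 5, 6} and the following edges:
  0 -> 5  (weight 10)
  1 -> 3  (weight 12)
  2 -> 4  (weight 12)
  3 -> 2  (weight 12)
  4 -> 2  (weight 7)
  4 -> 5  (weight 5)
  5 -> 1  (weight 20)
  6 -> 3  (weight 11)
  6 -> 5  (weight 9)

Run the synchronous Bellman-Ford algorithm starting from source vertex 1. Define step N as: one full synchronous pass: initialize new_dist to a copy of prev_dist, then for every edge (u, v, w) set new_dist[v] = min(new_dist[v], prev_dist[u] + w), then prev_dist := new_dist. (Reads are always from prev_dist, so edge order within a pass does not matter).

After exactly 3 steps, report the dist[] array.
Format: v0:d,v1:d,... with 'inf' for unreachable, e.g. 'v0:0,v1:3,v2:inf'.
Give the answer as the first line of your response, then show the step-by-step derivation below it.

v0:inf,v1:0,v2:24,v3:12,v4:36,v5:inf,v6:inf

step 1: dist = v0:inf,v1:0,v2:inf,v3:12,v4:inf,v5:inf,v6:inf
step 2: dist = v0:inf,v1:0,v2:24,v3:12,v4:inf,v5:inf,v6:inf
step 3: dist = v0:inf,v1:0,v2:24,v3:12,v4:36,v5:inf,v6:inf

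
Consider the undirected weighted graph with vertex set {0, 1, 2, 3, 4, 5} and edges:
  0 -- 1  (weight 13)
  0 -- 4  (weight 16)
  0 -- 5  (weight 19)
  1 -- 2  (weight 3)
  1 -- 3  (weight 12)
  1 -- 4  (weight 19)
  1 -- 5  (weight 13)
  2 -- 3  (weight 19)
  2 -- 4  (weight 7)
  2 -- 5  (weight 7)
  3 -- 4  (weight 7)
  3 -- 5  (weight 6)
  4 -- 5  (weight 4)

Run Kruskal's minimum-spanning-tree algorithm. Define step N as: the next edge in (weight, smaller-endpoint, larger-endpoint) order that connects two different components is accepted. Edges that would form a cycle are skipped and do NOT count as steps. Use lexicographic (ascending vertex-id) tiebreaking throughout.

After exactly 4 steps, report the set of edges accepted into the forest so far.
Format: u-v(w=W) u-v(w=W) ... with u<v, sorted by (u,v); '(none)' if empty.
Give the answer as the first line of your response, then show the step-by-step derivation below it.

1-2(w=3) 2-4(w=7) 3-5(w=6) 4-5(w=4)

step 1: add edge 1-2 (w=3); MST = {1-2(w=3)}
step 2: add edge 4-5 (w=4); MST = {1-2(w=3) 4-5(w=4)}
step 3: add edge 3-5 (w=6); MST = {1-2(w=3) 3-5(w=6) 4-5(w=4)}
step 4: add edge 2-4 (w=7); MST = {1-2(w=3) 2-4(w=7) 3-5(w=6) 4-5(w=4)}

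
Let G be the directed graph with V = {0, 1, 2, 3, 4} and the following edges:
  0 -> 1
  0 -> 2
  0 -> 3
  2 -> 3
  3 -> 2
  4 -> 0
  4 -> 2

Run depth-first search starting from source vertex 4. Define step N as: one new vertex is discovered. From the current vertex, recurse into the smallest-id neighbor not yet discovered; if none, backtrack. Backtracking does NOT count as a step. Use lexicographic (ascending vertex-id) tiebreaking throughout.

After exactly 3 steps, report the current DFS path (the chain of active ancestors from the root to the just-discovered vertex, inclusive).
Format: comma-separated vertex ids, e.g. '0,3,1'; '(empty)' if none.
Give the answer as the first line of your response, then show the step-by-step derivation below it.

4,0,1

step 1: discover 4; path=4; order=4
step 2: discover 0; path=4>0; order=4,0
step 3: discover 1; path=4>0>1; order=4,0,1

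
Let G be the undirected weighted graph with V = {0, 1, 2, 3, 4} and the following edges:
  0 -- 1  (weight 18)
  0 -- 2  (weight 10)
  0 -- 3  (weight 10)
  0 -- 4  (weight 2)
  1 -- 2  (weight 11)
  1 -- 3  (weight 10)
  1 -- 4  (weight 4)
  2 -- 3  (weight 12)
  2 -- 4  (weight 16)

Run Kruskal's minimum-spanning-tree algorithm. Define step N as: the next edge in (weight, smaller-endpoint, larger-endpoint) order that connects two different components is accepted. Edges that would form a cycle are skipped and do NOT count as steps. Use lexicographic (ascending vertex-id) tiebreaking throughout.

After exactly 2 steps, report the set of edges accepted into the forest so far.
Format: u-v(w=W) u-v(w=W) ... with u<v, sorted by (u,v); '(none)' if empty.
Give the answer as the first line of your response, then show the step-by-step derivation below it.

0-4(w=2) 1-4(w=4)

step 1: add edge 0-4 (w=2); MST = {0-4(w=2)}
step 2: add edge 1-4 (w=4); MST = {0-4(w=2) 1-4(w=4)}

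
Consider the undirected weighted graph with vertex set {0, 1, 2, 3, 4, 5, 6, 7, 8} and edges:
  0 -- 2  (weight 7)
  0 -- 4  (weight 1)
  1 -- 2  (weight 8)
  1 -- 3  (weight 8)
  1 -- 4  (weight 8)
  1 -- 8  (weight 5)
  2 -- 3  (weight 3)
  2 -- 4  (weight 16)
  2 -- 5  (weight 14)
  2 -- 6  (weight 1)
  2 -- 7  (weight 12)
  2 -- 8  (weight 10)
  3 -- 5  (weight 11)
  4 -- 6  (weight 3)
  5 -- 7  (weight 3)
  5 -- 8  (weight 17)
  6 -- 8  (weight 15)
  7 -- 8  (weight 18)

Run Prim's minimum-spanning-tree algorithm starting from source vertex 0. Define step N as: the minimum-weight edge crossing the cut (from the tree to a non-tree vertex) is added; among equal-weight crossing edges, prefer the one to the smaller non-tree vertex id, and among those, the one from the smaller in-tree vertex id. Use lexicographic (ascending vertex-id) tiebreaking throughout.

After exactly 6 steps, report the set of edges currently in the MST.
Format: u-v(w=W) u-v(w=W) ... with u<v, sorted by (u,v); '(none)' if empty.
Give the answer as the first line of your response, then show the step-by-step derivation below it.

0-4(w=1) 1-2(w=8) 1-8(w=5) 2-3(w=3) 2-6(w=1) 4-6(w=3)

step 1: add edge 0-4 (w=1); MST = {0-4(w=1)}
step 2: add edge 4-6 (w=3); MST = {0-4(w=1) 4-6(w=3)}
step 3: add edge 2-6 (w=1); MST = {0-4(w=1) 2-6(w=1) 4-6(w=3)}
step 4: add edge 2-3 (w=3); MST = {0-4(w=1) 2-3(w=3) 2-6(w=1) 4-6(w=3)}
step 5: add edge 1-2 (w=8); MST = {0-4(w=1) 1-2(w=8) 2-3(w=3) 2-6(w=1) 4-6(w=3)}
step 6: add edge 1-8 (w=5); MST = {0-4(w=1) 1-2(w=8) 1-8(w=5) 2-3(w=3) 2-6(w=1) 4-6(w=3)}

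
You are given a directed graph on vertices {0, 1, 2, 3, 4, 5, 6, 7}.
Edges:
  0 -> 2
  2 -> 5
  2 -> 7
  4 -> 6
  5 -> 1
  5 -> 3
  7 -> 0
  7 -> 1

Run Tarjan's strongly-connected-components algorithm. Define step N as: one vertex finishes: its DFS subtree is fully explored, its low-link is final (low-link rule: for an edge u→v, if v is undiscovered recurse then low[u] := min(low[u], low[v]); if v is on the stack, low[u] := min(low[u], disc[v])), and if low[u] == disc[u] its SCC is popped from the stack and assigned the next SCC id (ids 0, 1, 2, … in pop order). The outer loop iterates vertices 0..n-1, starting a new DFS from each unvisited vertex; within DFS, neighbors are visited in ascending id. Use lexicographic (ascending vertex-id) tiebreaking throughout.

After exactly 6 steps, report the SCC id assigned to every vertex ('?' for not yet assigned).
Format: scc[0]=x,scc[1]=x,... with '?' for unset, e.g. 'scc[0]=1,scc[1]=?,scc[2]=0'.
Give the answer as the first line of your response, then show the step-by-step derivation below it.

scc[0]=3,scc[1]=0,scc[2]=3,scc[3]=1,scc[4]=?,scc[5]=2,scc[6]=?,scc[7]=3

step 1: low=(low[0]=0,low[1]=3,low[2]=1,low[3]=?,low[4]=?,low[5]=2,low[6]=?,low[7]=?); scc=(scc[0]=?,scc[1]=0,scc[2]=?,scc[3]=?,scc[4]=?,scc[5]=?,scc[6]=?,scc[7]=?)
step 2: low=(low[0]=0,low[1]=3,low[2]=1,low[3]=4,low[4]=?,low[5]=2,low[6]=?,low[7]=?); scc=(scc[0]=?,scc[1]=0,scc[2]=?,scc[3]=1,scc[4]=?,scc[5]=?,scc[6]=?,scc[7]=?)
step 3: low=(low[0]=0,low[1]=3,low[2]=1,low[3]=4,low[4]=?,low[5]=2,low[6]=?,low[7]=?); scc=(scc[0]=?,scc[1]=0,scc[2]=?,scc[3]=1,scc[4]=?,scc[5]=2,scc[6]=?,scc[7]=?)
step 4: low=(low[0]=0,low[1]=3,low[2]=1,low[3]=4,low[4]=?,low[5]=2,low[6]=?,low[7]=0); scc=(scc[0]=?,scc[1]=0,scc[2]=?,scc[3]=1,scc[4]=?,scc[5]=2,scc[6]=?,scc[7]=?)
step 5: low=(low[0]=0,low[1]=3,low[2]=0,low[3]=4,low[4]=?,low[5]=2,low[6]=?,low[7]=0); scc=(scc[0]=?,scc[1]=0,scc[2]=?,scc[3]=1,scc[4]=?,scc[5]=2,scc[6]=?,scc[7]=?)
step 6: low=(low[0]=0,low[1]=3,low[2]=0,low[3]=4,low[4]=?,low[5]=2,low[6]=?,low[7]=0); scc=(scc[0]=3,scc[1]=0,scc[2]=3,scc[3]=1,scc[4]=?,scc[5]=2,scc[6]=?,scc[7]=3)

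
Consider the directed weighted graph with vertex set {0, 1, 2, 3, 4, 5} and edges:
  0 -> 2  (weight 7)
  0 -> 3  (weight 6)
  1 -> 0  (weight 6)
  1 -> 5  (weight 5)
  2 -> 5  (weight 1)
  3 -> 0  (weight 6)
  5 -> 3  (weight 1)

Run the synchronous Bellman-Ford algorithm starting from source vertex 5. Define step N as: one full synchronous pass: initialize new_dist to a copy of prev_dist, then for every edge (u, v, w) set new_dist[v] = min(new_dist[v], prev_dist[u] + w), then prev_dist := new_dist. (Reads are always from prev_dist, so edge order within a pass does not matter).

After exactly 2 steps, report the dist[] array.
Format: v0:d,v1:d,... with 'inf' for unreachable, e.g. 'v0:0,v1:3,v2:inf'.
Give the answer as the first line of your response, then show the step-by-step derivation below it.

v0:7,v1:inf,v2:inf,v3:1,v4:inf,v5:0

step 1: dist = v0:inf,v1:inf,v2:inf,v3:1,v4:inf,v5:0
step 2: dist = v0:7,v1:inf,v2:inf,v3:1,v4:inf,v5:0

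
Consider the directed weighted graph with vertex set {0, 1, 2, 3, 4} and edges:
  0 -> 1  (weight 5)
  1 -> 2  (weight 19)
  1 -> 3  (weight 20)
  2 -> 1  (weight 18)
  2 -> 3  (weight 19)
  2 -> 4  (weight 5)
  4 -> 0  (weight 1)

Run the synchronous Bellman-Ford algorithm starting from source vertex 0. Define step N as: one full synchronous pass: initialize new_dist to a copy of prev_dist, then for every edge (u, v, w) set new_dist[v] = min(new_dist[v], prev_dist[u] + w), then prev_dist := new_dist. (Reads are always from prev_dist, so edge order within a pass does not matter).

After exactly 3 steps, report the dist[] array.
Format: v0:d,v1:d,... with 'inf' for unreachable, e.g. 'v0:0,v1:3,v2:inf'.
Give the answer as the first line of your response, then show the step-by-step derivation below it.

v0:0,v1:5,v2:24,v3:25,v4:29

step 1: dist = v0:0,v1:5,v2:inf,v3:inf,v4:inf
step 2: dist = v0:0,v1:5,v2:24,v3:25,v4:inf
step 3: dist = v0:0,v1:5,v2:24,v3:25,v4:29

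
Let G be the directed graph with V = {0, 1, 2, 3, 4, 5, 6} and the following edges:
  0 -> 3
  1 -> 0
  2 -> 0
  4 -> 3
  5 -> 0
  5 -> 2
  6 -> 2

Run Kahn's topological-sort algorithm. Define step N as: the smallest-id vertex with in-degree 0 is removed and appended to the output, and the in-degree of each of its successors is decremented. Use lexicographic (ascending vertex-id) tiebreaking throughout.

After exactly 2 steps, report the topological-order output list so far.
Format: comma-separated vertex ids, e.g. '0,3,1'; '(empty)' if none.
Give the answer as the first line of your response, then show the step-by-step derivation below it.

1,4

step 1: output 1; order=[1]; indeg=(2,0,2,2,0,0,0)
step 2: output 4; order=[1,4]; indeg=(2,0,2,1,0,0,0)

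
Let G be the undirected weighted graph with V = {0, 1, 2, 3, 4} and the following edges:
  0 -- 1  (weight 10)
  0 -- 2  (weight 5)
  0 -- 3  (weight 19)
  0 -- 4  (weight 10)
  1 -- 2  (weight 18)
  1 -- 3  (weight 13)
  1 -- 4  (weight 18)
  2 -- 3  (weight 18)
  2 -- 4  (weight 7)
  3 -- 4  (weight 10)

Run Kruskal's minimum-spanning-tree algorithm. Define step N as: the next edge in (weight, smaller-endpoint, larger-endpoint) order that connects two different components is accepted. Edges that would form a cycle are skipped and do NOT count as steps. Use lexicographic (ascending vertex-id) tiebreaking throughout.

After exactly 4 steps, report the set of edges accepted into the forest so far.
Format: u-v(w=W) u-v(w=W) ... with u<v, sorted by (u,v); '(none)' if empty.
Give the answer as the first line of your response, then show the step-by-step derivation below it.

0-1(w=10) 0-2(w=5) 2-4(w=7) 3-4(w=10)

step 1: add edge 0-2 (w=5); MST = {0-2(w=5)}
step 2: add edge 2-4 (w=7); MST = {0-2(w=5) 2-4(w=7)}
step 3: add edge 0-1 (w=10); MST = {0-1(w=10) 0-2(w=5) 2-4(w=7)}
step 4: add edge 3-4 (w=10); MST = {0-1(w=10) 0-2(w=5) 2-4(w=7) 3-4(w=10)}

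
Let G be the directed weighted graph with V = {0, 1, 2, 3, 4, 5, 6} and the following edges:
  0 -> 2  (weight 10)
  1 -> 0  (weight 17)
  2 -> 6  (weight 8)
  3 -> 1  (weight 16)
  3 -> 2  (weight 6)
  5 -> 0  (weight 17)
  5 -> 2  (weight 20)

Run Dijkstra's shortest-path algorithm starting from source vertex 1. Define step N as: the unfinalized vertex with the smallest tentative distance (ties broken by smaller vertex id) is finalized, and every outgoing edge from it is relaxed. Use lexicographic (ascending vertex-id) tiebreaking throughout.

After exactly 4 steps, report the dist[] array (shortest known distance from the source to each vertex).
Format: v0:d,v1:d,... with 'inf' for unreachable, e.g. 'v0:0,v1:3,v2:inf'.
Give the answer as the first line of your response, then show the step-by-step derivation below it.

v0:17,v1:0,v2:27,v3:inf,v4:inf,v5:inf,v6:35

step 1: dist = v0:17,v1:0,v2:inf,v3:inf,v4:inf,v5:inf,v6:inf
step 2: dist = v0:17,v1:0,v2:27,v3:inf,v4:inf,v5:inf,v6:inf
step 3: dist = v0:17,v1:0,v2:27,v3:inf,v4:inf,v5:inf,v6:35
step 4: dist = v0:17,v1:0,v2:27,v3:inf,v4:inf,v5:inf,v6:35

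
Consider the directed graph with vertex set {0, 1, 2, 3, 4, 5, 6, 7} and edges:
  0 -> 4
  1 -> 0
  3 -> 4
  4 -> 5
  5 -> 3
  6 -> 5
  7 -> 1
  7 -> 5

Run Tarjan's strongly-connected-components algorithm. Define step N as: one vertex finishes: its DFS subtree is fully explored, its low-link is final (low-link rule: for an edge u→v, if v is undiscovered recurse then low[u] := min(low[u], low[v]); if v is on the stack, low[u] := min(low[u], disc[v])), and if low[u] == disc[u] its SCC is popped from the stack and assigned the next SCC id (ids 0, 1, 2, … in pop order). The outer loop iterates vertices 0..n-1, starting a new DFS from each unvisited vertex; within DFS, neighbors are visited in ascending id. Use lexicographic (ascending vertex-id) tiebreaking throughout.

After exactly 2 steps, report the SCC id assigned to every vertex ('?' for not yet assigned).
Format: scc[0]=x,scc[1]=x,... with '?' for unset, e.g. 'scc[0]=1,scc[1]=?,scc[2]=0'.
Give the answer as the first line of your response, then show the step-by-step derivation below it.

scc[0]=?,scc[1]=?,scc[2]=?,scc[3]=?,scc[4]=?,scc[5]=?,scc[6]=?,scc[7]=?

step 1: low=(low[0]=0,low[1]=?,low[2]=?,low[3]=1,low[4]=1,low[5]=2,low[6]=?,low[7]=?); scc=(scc[0]=?,scc[1]=?,scc[2]=?,scc[3]=?,scc[4]=?,scc[5]=?,scc[6]=?,scc[7]=?)
step 2: low=(low[0]=0,low[1]=?,low[2]=?,low[3]=1,low[4]=1,low[5]=1,low[6]=?,low[7]=?); scc=(scc[0]=?,scc[1]=?,scc[2]=?,scc[3]=?,scc[4]=?,scc[5]=?,scc[6]=?,scc[7]=?)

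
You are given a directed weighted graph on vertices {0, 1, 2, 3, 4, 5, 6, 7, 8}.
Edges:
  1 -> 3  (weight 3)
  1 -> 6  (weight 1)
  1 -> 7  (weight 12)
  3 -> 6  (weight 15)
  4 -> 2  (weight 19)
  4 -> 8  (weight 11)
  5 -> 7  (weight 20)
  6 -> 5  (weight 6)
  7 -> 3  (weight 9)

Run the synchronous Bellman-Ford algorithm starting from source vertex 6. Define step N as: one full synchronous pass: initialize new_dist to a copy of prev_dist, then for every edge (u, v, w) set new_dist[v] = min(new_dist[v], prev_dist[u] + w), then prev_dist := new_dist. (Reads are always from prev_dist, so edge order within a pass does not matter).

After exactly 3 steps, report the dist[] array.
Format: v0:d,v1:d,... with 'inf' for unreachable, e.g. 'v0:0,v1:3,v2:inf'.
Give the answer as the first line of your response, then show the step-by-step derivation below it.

v0:inf,v1:inf,v2:inf,v3:35,v4:inf,v5:6,v6:0,v7:26,v8:inf

step 1: dist = v0:inf,v1:inf,v2:inf,v3:inf,v4:inf,v5:6,v6:0,v7:inf,v8:inf
step 2: dist = v0:inf,v1:inf,v2:inf,v3:inf,v4:inf,v5:6,v6:0,v7:26,v8:inf
step 3: dist = v0:inf,v1:inf,v2:inf,v3:35,v4:inf,v5:6,v6:0,v7:26,v8:inf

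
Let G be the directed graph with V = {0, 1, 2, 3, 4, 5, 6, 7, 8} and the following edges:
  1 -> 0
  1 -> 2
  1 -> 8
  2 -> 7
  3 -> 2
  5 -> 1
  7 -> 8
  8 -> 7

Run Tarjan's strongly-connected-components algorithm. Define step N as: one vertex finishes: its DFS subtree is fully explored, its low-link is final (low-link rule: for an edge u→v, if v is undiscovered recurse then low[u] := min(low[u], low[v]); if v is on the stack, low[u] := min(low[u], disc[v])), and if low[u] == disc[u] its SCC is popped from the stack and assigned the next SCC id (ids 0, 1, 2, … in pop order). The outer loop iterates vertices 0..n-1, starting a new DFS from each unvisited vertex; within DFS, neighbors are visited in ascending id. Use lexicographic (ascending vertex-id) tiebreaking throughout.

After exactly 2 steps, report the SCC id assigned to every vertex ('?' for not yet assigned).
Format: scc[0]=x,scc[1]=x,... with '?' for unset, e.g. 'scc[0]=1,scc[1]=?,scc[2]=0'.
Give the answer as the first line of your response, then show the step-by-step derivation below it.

scc[0]=0,scc[1]=?,scc[2]=?,scc[3]=?,scc[4]=?,scc[5]=?,scc[6]=?,scc[7]=?,scc[8]=?

step 1: low=(low[0]=0,low[1]=?,low[2]=?,low[3]=?,low[4]=?,low[5]=?,low[6]=?,low[7]=?,low[8]=?); scc=(scc[0]=0,scc[1]=?,scc[2]=?,scc[3]=?,scc[4]=?,scc[5]=?,scc[6]=?,scc[7]=?,scc[8]=?)
step 2: low=(low[0]=0,low[1]=1,low[2]=2,low[3]=?,low[4]=?,low[5]=?,low[6]=?,low[7]=3,low[8]=3); scc=(scc[0]=0,scc[1]=?,scc[2]=?,scc[3]=?,scc[4]=?,scc[5]=?,scc[6]=?,scc[7]=?,scc[8]=?)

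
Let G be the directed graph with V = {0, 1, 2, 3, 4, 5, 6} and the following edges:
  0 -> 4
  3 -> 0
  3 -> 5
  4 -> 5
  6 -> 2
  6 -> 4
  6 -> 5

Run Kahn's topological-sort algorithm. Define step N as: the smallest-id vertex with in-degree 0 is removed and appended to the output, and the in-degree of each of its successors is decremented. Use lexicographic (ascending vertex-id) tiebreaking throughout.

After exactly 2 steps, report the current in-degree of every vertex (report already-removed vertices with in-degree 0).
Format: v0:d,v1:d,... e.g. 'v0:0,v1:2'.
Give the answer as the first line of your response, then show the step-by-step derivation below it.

v0:0,v1:0,v2:1,v3:0,v4:2,v5:2,v6:0

step 1: output 1; order=[1]; indeg=(1,0,1,0,2,3,0)
step 2: output 3; order=[1,3]; indeg=(0,0,1,0,2,2,0)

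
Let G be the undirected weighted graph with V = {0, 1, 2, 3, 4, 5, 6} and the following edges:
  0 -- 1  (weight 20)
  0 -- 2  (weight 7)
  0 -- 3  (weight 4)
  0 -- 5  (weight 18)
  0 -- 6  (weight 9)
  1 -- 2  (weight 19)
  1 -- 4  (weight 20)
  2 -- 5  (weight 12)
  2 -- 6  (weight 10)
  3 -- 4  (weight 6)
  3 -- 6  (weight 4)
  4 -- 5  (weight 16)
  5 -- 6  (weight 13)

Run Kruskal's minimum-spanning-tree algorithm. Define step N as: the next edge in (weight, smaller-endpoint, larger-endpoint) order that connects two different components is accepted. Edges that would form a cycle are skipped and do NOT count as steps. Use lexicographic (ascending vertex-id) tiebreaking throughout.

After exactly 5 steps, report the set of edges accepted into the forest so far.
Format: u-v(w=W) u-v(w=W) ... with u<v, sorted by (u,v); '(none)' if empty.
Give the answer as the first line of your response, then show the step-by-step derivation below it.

0-2(w=7) 0-3(w=4) 2-5(w=12) 3-4(w=6) 3-6(w=4)

step 1: add edge 0-3 (w=4); MST = {0-3(w=4)}
step 2: add edge 3-6 (w=4); MST = {0-3(w=4) 3-6(w=4)}
step 3: add edge 3-4 (w=6); MST = {0-3(w=4) 3-4(w=6) 3-6(w=4)}
step 4: add edge 0-2 (w=7); MST = {0-2(w=7) 0-3(w=4) 3-4(w=6) 3-6(w=4)}
step 5: add edge 2-5 (w=12); MST = {0-2(w=7) 0-3(w=4) 2-5(w=12) 3-4(w=6) 3-6(w=4)}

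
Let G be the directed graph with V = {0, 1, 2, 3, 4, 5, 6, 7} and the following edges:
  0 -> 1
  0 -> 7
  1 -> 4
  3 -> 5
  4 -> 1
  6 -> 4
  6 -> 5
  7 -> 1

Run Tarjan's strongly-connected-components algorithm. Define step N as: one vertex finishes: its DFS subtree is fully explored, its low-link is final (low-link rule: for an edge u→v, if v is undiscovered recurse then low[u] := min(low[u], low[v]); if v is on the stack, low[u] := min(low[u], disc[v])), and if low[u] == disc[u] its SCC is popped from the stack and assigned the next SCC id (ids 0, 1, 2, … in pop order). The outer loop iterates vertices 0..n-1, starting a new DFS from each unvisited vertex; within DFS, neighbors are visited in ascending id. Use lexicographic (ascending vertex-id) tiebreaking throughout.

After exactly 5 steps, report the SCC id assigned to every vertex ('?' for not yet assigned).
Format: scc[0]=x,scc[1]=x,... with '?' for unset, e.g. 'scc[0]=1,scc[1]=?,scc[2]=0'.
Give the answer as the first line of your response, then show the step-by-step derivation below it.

scc[0]=2,scc[1]=0,scc[2]=3,scc[3]=?,scc[4]=0,scc[5]=?,scc[6]=?,scc[7]=1

step 1: low=(low[0]=0,low[1]=1,low[2]=?,low[3]=?,low[4]=1,low[5]=?,low[6]=?,low[7]=?); scc=(scc[0]=?,scc[1]=?,scc[2]=?,scc[3]=?,scc[4]=?,scc[5]=?,scc[6]=?,scc[7]=?)
step 2: low=(low[0]=0,low[1]=1,low[2]=?,low[3]=?,low[4]=1,low[5]=?,low[6]=?,low[7]=?); scc=(scc[0]=?,scc[1]=0,scc[2]=?,scc[3]=?,scc[4]=0,scc[5]=?,scc[6]=?,scc[7]=?)
step 3: low=(low[0]=0,low[1]=1,low[2]=?,low[3]=?,low[4]=1,low[5]=?,low[6]=?,low[7]=3); scc=(scc[0]=?,scc[1]=0,scc[2]=?,scc[3]=?,scc[4]=0,scc[5]=?,scc[6]=?,scc[7]=1)
step 4: low=(low[0]=0,low[1]=1,low[2]=?,low[3]=?,low[4]=1,low[5]=?,low[6]=?,low[7]=3); scc=(scc[0]=2,scc[1]=0,scc[2]=?,scc[3]=?,scc[4]=0,scc[5]=?,scc[6]=?,scc[7]=1)
step 5: low=(low[0]=0,low[1]=1,low[2]=4,low[3]=?,low[4]=1,low[5]=?,low[6]=?,low[7]=3); scc=(scc[0]=2,scc[1]=0,scc[2]=3,scc[3]=?,scc[4]=0,scc[5]=?,scc[6]=?,scc[7]=1)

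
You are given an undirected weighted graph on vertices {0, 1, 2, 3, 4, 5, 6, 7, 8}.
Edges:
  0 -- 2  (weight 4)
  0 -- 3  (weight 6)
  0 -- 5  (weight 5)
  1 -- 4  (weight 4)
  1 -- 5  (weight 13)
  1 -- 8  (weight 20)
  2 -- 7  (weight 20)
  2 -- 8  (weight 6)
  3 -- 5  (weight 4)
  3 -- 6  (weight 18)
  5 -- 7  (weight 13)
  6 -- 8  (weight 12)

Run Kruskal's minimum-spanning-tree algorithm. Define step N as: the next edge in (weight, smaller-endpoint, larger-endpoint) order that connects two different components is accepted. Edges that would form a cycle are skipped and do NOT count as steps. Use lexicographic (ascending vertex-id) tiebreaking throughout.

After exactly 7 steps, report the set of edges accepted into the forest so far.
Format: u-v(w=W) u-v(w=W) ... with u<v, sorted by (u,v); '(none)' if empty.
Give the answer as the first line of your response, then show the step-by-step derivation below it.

0-2(w=4) 0-5(w=5) 1-4(w=4) 1-5(w=13) 2-8(w=6) 3-5(w=4) 6-8(w=12)

step 1: add edge 0-2 (w=4); MST = {0-2(w=4)}
step 2: add edge 1-4 (w=4); MST = {0-2(w=4) 1-4(w=4)}
step 3: add edge 3-5 (w=4); MST = {0-2(w=4) 1-4(w=4) 3-5(w=4)}
step 4: add edge 0-5 (w=5); MST = {0-2(w=4) 0-5(w=5) 1-4(w=4) 3-5(w=4)}
step 5: add edge 2-8 (w=6); MST = {0-2(w=4) 0-5(w=5) 1-4(w=4) 2-8(w=6) 3-5(w=4)}
step 6: add edge 6-8 (w=12); MST = {0-2(w=4) 0-5(w=5) 1-4(w=4) 2-8(w=6) 3-5(w=4) 6-8(w=12)}
step 7: add edge 1-5 (w=13); MST = {0-2(w=4) 0-5(w=5) 1-4(w=4) 1-5(w=13) 2-8(w=6) 3-5(w=4) 6-8(w=12)}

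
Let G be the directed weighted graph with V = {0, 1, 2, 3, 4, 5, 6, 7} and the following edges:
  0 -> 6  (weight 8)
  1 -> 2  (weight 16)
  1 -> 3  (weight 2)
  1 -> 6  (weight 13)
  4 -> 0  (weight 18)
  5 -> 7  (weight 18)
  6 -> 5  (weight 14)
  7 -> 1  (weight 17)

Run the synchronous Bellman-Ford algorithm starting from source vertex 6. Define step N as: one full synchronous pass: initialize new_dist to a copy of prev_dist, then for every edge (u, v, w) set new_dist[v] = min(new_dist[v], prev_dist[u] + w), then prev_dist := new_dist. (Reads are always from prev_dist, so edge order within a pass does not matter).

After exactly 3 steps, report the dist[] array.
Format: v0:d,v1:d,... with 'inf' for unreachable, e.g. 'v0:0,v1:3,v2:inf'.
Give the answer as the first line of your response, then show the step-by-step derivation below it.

v0:inf,v1:49,v2:inf,v3:inf,v4:inf,v5:14,v6:0,v7:32

step 1: dist = v0:inf,v1:inf,v2:inf,v3:inf,v4:inf,v5:14,v6:0,v7:inf
step 2: dist = v0:inf,v1:inf,v2:inf,v3:inf,v4:inf,v5:14,v6:0,v7:32
step 3: dist = v0:inf,v1:49,v2:inf,v3:inf,v4:inf,v5:14,v6:0,v7:32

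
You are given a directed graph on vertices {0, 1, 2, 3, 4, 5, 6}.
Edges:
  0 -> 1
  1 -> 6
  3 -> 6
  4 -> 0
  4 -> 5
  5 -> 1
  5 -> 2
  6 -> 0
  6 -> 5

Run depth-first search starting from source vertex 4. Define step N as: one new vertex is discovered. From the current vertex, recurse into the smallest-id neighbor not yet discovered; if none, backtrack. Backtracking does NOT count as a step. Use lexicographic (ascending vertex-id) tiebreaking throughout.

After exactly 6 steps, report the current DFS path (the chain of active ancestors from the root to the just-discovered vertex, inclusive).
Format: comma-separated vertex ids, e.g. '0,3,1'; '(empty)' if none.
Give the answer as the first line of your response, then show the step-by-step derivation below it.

4,0,1,6,5,2

step 1: discover 4; path=4; order=4
step 2: discover 0; path=4>0; order=4,0
step 3: discover 1; path=4>0>1; order=4,0,1
step 4: discover 6; path=4>0>1>6; order=4,0,1,6
step 5: discover 5; path=4>0>1>6>5; order=4,0,1,6,5
step 6: discover 2; path=4>0>1>6>5>2; order=4,0,1,6,5,2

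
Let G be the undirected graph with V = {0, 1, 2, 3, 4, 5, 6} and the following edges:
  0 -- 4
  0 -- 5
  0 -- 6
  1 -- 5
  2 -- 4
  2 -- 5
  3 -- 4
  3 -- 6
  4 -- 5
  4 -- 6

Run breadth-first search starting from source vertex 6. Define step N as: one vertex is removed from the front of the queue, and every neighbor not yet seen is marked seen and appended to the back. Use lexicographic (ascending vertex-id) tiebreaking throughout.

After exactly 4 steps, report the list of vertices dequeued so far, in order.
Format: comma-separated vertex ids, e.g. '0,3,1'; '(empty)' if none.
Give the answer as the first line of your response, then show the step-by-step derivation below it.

6,0,3,4

step 1: dequeue 6; queue=[0,3,4]; order=6
step 2: dequeue 0; queue=[3,4,5]; order=6,0
step 3: dequeue 3; queue=[4,5]; order=6,0,3
step 4: dequeue 4; queue=[5,2]; order=6,0,3,4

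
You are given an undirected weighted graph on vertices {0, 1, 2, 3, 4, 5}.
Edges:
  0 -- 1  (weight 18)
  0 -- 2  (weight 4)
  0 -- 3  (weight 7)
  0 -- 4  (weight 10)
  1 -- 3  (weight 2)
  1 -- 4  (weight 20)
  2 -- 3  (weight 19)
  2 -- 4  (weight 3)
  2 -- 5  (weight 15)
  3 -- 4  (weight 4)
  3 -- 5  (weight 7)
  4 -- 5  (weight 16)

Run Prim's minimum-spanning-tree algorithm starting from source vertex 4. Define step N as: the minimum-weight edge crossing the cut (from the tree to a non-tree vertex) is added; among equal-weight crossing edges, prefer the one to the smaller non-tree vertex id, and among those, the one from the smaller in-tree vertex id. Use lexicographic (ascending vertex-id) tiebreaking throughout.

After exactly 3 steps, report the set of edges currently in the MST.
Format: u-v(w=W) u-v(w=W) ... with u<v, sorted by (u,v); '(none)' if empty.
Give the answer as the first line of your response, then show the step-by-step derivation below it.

0-2(w=4) 2-4(w=3) 3-4(w=4)

step 1: add edge 2-4 (w=3); MST = {2-4(w=3)}
step 2: add edge 0-2 (w=4); MST = {0-2(w=4) 2-4(w=3)}
step 3: add edge 3-4 (w=4); MST = {0-2(w=4) 2-4(w=3) 3-4(w=4)}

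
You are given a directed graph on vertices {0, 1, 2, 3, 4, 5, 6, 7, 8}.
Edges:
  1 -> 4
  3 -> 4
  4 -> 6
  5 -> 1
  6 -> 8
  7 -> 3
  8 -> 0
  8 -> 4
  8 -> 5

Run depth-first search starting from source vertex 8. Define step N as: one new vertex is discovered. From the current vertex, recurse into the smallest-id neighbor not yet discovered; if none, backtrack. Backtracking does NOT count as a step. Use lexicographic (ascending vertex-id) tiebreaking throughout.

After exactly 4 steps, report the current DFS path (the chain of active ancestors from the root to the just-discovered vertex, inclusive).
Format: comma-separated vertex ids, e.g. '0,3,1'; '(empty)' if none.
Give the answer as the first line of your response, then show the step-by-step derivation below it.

8,4,6

step 1: discover 8; path=8; order=8
step 2: discover 0; path=8>0; order=8,0
step 3: discover 4; path=8>4; order=8,0,4
step 4: discover 6; path=8>4>6; order=8,0,4,6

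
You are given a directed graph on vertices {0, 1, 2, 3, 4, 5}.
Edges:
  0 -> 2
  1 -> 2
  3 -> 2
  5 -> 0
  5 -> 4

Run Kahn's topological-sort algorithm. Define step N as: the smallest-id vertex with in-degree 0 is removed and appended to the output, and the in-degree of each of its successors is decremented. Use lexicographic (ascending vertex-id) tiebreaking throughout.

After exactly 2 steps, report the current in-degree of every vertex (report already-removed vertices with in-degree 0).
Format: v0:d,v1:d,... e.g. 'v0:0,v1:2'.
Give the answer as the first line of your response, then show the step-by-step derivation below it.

v0:1,v1:0,v2:1,v3:0,v4:1,v5:0

step 1: output 1; order=[1]; indeg=(1,0,2,0,1,0)
step 2: output 3; order=[1,3]; indeg=(1,0,1,0,1,0)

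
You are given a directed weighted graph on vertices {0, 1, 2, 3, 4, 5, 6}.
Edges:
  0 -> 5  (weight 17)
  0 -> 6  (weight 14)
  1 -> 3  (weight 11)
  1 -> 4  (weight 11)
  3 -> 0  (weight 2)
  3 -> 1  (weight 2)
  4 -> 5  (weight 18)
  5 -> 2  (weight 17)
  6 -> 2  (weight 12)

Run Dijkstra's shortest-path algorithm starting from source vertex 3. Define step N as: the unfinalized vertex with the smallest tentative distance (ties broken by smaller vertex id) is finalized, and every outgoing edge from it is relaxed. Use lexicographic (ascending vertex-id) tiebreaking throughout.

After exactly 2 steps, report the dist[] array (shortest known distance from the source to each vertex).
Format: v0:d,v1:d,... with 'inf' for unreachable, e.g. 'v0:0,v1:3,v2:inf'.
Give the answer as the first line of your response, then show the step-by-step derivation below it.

v0:2,v1:2,v2:inf,v3:0,v4:inf,v5:19,v6:16

step 1: dist = v0:2,v1:2,v2:inf,v3:0,v4:inf,v5:inf,v6:inf
step 2: dist = v0:2,v1:2,v2:inf,v3:0,v4:inf,v5:19,v6:16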